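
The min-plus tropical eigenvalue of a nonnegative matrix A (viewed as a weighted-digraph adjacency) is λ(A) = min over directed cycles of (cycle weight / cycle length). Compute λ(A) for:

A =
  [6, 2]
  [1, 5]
λ(A) = 3/2

Enumerate directed cycles and compute their means (weight / length). Sample:
  cycle 0 → 0: weight = 6, length = 1, mean = 6/1 ≈ 6.000
  cycle 1 → 1: weight = 5, length = 1, mean = 5/1 ≈ 5.000
  cycle 0 → 1 → 0: weight = 3, length = 2, mean = 3/2 ≈ 1.500
  cycle 1 → 0 → 1: weight = 3, length = 2, mean = 3/2 ≈ 1.500
Minimum mean = 1.500, attained e.g. along the cycle 0 → 1 → 0 with weight 3 and length 2. So λ(A) = 3/2 = 3/2.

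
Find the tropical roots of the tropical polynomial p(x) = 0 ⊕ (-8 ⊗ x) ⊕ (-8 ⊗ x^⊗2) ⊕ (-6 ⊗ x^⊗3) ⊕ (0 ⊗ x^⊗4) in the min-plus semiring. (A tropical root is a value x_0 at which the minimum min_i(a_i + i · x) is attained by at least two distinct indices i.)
Roots: {-6, -2, 0, 8}

Each tropical root is a break point of the lower envelope of the lines y = a_i + i · x (there are 5 lines, with slopes 0, 1, ..., 4). Only the lines that attain the minimum somewhere contribute to roots; other lines are dominated. Here the surviving (envelope) indices are i = 4, i = 3, i = 2, i = 1, i = 0.
Intersections between consecutive envelope lines give the roots: for adjacent envelope indices i < j the intersection is x = (a_i − a_j) / (j − i). Reading off the sorted break points: {-6, -2, 0, 8}.
Verification: at each break x_0, at least two indices attain the minimum of min_i(a_i + i · x_0).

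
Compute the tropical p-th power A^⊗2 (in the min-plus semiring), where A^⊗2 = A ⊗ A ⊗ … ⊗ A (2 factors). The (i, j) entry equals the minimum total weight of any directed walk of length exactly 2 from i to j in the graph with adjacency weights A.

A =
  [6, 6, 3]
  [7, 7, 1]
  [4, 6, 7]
A^⊗2 =
  [7, 9, 7]
  [5, 7, 8]
  [10, 10, 7]

Each entry (A^⊗2)_ij equals the minimum over all length-2 walks i = v_0 → v_1 → … → v_2 = j of Σ_t A[v_t][v_{t+1}]. For example, for (i, j) = (0, 2) we minimise over 3 possible intermediate vertex sequences; the minimum is 7, attained along the walk 0 → 1 → 2.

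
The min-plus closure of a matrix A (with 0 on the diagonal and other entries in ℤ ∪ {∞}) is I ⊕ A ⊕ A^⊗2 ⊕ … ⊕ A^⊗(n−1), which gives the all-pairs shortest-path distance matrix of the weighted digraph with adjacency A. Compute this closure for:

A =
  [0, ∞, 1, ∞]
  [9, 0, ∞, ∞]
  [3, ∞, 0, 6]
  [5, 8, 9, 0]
Closure =
  [0, 15, 1, 7]
  [9, 0, 10, 16]
  [3, 14, 0, 6]
  [5, 8, 6, 0]

This is the Floyd-Warshall all-pairs shortest-path computation. For each intermediate vertex k = 0, 1, …, 3, update dist[i][j] ← min(dist[i][j], dist[i][k] + dist[k][j]). The final matrix gives, for each (i, j), the minimum total weight of any directed path from i to j (possibly empty when i = j).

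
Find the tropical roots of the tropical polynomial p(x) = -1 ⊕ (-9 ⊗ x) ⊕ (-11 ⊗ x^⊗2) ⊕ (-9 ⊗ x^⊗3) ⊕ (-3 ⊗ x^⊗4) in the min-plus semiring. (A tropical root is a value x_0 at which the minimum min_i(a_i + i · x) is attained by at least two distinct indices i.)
Roots: {-6, -2, 2, 8}

Each tropical root is a break point of the lower envelope of the lines y = a_i + i · x (there are 5 lines, with slopes 0, 1, ..., 4). Only the lines that attain the minimum somewhere contribute to roots; other lines are dominated. Here the surviving (envelope) indices are i = 4, i = 3, i = 2, i = 1, i = 0.
Intersections between consecutive envelope lines give the roots: for adjacent envelope indices i < j the intersection is x = (a_i − a_j) / (j − i). Reading off the sorted break points: {-6, -2, 2, 8}.
Verification: at each break x_0, at least two indices attain the minimum of min_i(a_i + i · x_0).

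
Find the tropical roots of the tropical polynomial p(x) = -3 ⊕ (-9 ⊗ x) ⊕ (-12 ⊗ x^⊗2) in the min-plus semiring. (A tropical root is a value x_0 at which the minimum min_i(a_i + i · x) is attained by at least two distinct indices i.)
Roots: {3, 6}

Each tropical root is a break point of the lower envelope of the lines y = a_i + i · x (there are 3 lines, with slopes 0, 1, ..., 2). Only the lines that attain the minimum somewhere contribute to roots; other lines are dominated. Here the surviving (envelope) indices are i = 2, i = 1, i = 0.
Intersections between consecutive envelope lines give the roots: for adjacent envelope indices i < j the intersection is x = (a_i − a_j) / (j − i). Reading off the sorted break points: {3, 6}.
Verification: at each break x_0, at least two indices attain the minimum of min_i(a_i + i · x_0).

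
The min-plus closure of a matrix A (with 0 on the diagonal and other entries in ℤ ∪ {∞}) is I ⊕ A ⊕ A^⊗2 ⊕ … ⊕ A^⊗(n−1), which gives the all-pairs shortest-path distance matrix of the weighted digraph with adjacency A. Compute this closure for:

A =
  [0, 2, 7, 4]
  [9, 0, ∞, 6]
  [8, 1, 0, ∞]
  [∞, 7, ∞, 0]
Closure =
  [0, 2, 7, 4]
  [9, 0, 16, 6]
  [8, 1, 0, 7]
  [16, 7, 23, 0]

This is the Floyd-Warshall all-pairs shortest-path computation. For each intermediate vertex k = 0, 1, …, 3, update dist[i][j] ← min(dist[i][j], dist[i][k] + dist[k][j]). The final matrix gives, for each (i, j), the minimum total weight of any directed path from i to j (possibly empty when i = j).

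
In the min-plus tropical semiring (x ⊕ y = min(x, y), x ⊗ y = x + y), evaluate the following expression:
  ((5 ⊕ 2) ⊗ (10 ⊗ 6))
((5 ⊕ 2) ⊗ (10 ⊗ 6)) = 18

Expand innermost to outermost. Recall ⊕ takes the minimum of its arguments and ⊗ takes their sum. Working out the expression ((5 ⊕ 2) ⊗ (10 ⊗ 6)) gives 18.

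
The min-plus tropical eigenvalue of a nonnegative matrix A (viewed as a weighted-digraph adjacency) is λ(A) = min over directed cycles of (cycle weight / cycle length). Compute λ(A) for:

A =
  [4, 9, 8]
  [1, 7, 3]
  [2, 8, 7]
λ(A) = 4

Enumerate directed cycles and compute their means (weight / length). Sample:
  cycle 0 → 0: weight = 4, length = 1, mean = 4/1 ≈ 4.000
  cycle 1 → 1: weight = 7, length = 1, mean = 7/1 ≈ 7.000
  cycle 2 → 2: weight = 7, length = 1, mean = 7/1 ≈ 7.000
  cycle 0 → 1 → 0: weight = 10, length = 2, mean = 10/2 ≈ 5.000
  cycle 0 → 2 → 0: weight = 10, length = 2, mean = 10/2 ≈ 5.000
  cycle 1 → 0 → 1: weight = 10, length = 2, mean = 10/2 ≈ 5.000
Minimum mean = 4.000, attained e.g. along the cycle 0 → 0 with weight 4 and length 1. So λ(A) = 4/1 = 4.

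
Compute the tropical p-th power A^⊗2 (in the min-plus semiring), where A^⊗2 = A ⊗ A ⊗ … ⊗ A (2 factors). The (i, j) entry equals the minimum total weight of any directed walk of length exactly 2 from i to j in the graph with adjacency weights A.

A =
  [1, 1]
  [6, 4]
A^⊗2 =
  [2, 2]
  [7, 7]

Each entry (A^⊗2)_ij equals the minimum over all length-2 walks i = v_0 → v_1 → … → v_2 = j of Σ_t A[v_t][v_{t+1}]. For example, for (i, j) = (0, 1) we minimise over 2 possible intermediate vertex sequences; the minimum is 2, attained along the walk 0 → 0 → 1.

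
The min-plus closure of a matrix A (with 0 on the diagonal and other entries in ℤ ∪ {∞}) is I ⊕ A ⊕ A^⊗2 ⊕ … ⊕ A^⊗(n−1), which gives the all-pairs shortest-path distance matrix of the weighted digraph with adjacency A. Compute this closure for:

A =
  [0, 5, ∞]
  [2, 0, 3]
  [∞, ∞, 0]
Closure =
  [0, 5, 8]
  [2, 0, 3]
  [∞, ∞, 0]

This is the Floyd-Warshall all-pairs shortest-path computation. For each intermediate vertex k = 0, 1, …, 2, update dist[i][j] ← min(dist[i][j], dist[i][k] + dist[k][j]). The final matrix gives, for each (i, j), the minimum total weight of any directed path from i to j (possibly empty when i = j).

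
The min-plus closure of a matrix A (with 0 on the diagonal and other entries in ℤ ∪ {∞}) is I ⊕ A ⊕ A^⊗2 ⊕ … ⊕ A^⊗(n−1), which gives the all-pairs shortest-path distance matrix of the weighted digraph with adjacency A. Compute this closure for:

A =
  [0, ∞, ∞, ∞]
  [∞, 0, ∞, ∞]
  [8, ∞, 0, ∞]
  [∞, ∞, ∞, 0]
Closure =
  [0, ∞, ∞, ∞]
  [∞, 0, ∞, ∞]
  [8, ∞, 0, ∞]
  [∞, ∞, ∞, 0]

This is the Floyd-Warshall all-pairs shortest-path computation. For each intermediate vertex k = 0, 1, …, 3, update dist[i][j] ← min(dist[i][j], dist[i][k] + dist[k][j]). The final matrix gives, for each (i, j), the minimum total weight of any directed path from i to j (possibly empty when i = j).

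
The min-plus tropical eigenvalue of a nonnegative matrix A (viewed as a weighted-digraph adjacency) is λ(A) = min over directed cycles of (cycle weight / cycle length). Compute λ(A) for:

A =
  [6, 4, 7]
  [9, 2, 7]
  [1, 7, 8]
λ(A) = 2

Enumerate directed cycles and compute their means (weight / length). Sample:
  cycle 0 → 0: weight = 6, length = 1, mean = 6/1 ≈ 6.000
  cycle 1 → 1: weight = 2, length = 1, mean = 2/1 ≈ 2.000
  cycle 2 → 2: weight = 8, length = 1, mean = 8/1 ≈ 8.000
  cycle 0 → 1 → 0: weight = 13, length = 2, mean = 13/2 ≈ 6.500
  cycle 0 → 2 → 0: weight = 8, length = 2, mean = 8/2 ≈ 4.000
  cycle 1 → 0 → 1: weight = 13, length = 2, mean = 13/2 ≈ 6.500
Minimum mean = 2.000, attained e.g. along the cycle 1 → 1 with weight 2 and length 1. So λ(A) = 2/1 = 2.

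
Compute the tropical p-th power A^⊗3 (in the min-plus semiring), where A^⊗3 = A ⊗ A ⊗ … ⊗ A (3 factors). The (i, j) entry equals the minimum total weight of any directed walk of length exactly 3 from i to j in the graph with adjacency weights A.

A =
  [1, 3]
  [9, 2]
A^⊗3 =
  [3, 5]
  [11, 6]

Each entry (A^⊗3)_ij equals the minimum over all length-3 walks i = v_0 → v_1 → … → v_3 = j of Σ_t A[v_t][v_{t+1}]. For example, for (i, j) = (0, 1) we minimise over 4 possible intermediate vertex sequences; the minimum is 5, attained along the walk 0 → 0 → 0 → 1.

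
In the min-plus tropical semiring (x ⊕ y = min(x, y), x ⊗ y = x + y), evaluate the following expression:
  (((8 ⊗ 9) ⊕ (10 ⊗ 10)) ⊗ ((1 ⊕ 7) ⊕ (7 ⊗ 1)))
(((8 ⊗ 9) ⊕ (10 ⊗ 10)) ⊗ ((1 ⊕ 7) ⊕ (7 ⊗ 1))) = 18

Expand innermost to outermost. Recall ⊕ takes the minimum of its arguments and ⊗ takes their sum. Working out the expression (((8 ⊗ 9) ⊕ (10 ⊗ 10)) ⊗ ((1 ⊕ 7) ⊕ (7 ⊗ 1))) gives 18.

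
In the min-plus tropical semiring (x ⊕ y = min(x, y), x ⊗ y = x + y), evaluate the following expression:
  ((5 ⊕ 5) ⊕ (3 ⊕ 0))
((5 ⊕ 5) ⊕ (3 ⊕ 0)) = 0

Expand innermost to outermost. Recall ⊕ takes the minimum of its arguments and ⊗ takes their sum. Working out the expression ((5 ⊕ 5) ⊕ (3 ⊕ 0)) gives 0.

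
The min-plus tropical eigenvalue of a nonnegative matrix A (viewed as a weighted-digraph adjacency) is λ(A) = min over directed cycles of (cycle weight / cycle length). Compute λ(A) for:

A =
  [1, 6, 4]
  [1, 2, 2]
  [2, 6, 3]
λ(A) = 1

Enumerate directed cycles and compute their means (weight / length). Sample:
  cycle 0 → 0: weight = 1, length = 1, mean = 1/1 ≈ 1.000
  cycle 1 → 1: weight = 2, length = 1, mean = 2/1 ≈ 2.000
  cycle 2 → 2: weight = 3, length = 1, mean = 3/1 ≈ 3.000
  cycle 0 → 1 → 0: weight = 7, length = 2, mean = 7/2 ≈ 3.500
  cycle 0 → 2 → 0: weight = 6, length = 2, mean = 6/2 ≈ 3.000
  cycle 1 → 0 → 1: weight = 7, length = 2, mean = 7/2 ≈ 3.500
Minimum mean = 1.000, attained e.g. along the cycle 0 → 0 with weight 1 and length 1. So λ(A) = 1/1 = 1.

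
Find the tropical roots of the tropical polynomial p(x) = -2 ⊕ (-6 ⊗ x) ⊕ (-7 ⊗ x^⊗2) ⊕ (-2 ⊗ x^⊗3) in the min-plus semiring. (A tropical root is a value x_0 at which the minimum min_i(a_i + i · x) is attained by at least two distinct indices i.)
Roots: {-5, 1, 4}

Each tropical root is a break point of the lower envelope of the lines y = a_i + i · x (there are 4 lines, with slopes 0, 1, ..., 3). Only the lines that attain the minimum somewhere contribute to roots; other lines are dominated. Here the surviving (envelope) indices are i = 3, i = 2, i = 1, i = 0.
Intersections between consecutive envelope lines give the roots: for adjacent envelope indices i < j the intersection is x = (a_i − a_j) / (j − i). Reading off the sorted break points: {-5, 1, 4}.
Verification: at each break x_0, at least two indices attain the minimum of min_i(a_i + i · x_0).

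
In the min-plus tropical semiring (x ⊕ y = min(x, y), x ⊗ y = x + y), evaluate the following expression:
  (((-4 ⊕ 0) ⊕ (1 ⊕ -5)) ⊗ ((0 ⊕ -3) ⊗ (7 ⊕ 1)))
(((-4 ⊕ 0) ⊕ (1 ⊕ -5)) ⊗ ((0 ⊕ -3) ⊗ (7 ⊕ 1))) = -7

Expand innermost to outermost. Recall ⊕ takes the minimum of its arguments and ⊗ takes their sum. Working out the expression (((-4 ⊕ 0) ⊕ (1 ⊕ -5)) ⊗ ((0 ⊕ -3) ⊗ (7 ⊕ 1))) gives -7.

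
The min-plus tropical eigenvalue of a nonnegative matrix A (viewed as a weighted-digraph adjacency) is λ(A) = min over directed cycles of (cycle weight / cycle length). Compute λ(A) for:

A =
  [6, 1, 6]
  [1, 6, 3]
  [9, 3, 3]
λ(A) = 1

Enumerate directed cycles and compute their means (weight / length). Sample:
  cycle 0 → 0: weight = 6, length = 1, mean = 6/1 ≈ 6.000
  cycle 1 → 1: weight = 6, length = 1, mean = 6/1 ≈ 6.000
  cycle 2 → 2: weight = 3, length = 1, mean = 3/1 ≈ 3.000
  cycle 0 → 1 → 0: weight = 2, length = 2, mean = 2/2 ≈ 1.000
  cycle 0 → 2 → 0: weight = 15, length = 2, mean = 15/2 ≈ 7.500
  cycle 1 → 0 → 1: weight = 2, length = 2, mean = 2/2 ≈ 1.000
Minimum mean = 1.000, attained e.g. along the cycle 0 → 1 → 0 with weight 2 and length 2. So λ(A) = 2/2 = 1.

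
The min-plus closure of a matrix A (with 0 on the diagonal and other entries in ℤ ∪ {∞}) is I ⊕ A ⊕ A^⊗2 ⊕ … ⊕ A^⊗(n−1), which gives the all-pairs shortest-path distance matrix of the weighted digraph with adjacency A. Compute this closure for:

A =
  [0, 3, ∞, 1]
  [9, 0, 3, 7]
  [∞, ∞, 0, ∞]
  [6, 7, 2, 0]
Closure =
  [0, 3, 3, 1]
  [9, 0, 3, 7]
  [∞, ∞, 0, ∞]
  [6, 7, 2, 0]

This is the Floyd-Warshall all-pairs shortest-path computation. For each intermediate vertex k = 0, 1, …, 3, update dist[i][j] ← min(dist[i][j], dist[i][k] + dist[k][j]). The final matrix gives, for each (i, j), the minimum total weight of any directed path from i to j (possibly empty when i = j).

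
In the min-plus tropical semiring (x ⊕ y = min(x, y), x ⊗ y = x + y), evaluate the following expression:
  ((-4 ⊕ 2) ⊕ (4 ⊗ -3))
((-4 ⊕ 2) ⊕ (4 ⊗ -3)) = -4

Expand innermost to outermost. Recall ⊕ takes the minimum of its arguments and ⊗ takes their sum. Working out the expression ((-4 ⊕ 2) ⊕ (4 ⊗ -3)) gives -4.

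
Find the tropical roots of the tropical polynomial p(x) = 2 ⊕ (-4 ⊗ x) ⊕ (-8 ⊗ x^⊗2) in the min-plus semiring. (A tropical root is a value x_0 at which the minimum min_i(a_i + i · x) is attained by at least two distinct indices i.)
Roots: {4, 6}

Each tropical root is a break point of the lower envelope of the lines y = a_i + i · x (there are 3 lines, with slopes 0, 1, ..., 2). Only the lines that attain the minimum somewhere contribute to roots; other lines are dominated. Here the surviving (envelope) indices are i = 2, i = 1, i = 0.
Intersections between consecutive envelope lines give the roots: for adjacent envelope indices i < j the intersection is x = (a_i − a_j) / (j − i). Reading off the sorted break points: {4, 6}.
Verification: at each break x_0, at least two indices attain the minimum of min_i(a_i + i · x_0).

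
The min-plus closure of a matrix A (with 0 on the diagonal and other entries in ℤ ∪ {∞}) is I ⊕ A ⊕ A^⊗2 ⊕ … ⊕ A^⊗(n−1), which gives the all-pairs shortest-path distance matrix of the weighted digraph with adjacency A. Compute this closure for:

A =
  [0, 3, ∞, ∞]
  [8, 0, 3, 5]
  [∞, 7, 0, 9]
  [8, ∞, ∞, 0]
Closure =
  [0, 3, 6, 8]
  [8, 0, 3, 5]
  [15, 7, 0, 9]
  [8, 11, 14, 0]

This is the Floyd-Warshall all-pairs shortest-path computation. For each intermediate vertex k = 0, 1, …, 3, update dist[i][j] ← min(dist[i][j], dist[i][k] + dist[k][j]). The final matrix gives, for each (i, j), the minimum total weight of any directed path from i to j (possibly empty when i = j).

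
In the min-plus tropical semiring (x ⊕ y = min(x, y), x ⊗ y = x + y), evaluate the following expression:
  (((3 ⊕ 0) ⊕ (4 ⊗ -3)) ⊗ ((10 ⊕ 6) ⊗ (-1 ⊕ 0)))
(((3 ⊕ 0) ⊕ (4 ⊗ -3)) ⊗ ((10 ⊕ 6) ⊗ (-1 ⊕ 0))) = 5

Expand innermost to outermost. Recall ⊕ takes the minimum of its arguments and ⊗ takes their sum. Working out the expression (((3 ⊕ 0) ⊕ (4 ⊗ -3)) ⊗ ((10 ⊕ 6) ⊗ (-1 ⊕ 0))) gives 5.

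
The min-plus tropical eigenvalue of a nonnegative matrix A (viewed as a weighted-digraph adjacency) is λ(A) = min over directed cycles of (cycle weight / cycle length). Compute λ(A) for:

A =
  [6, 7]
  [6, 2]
λ(A) = 2

Enumerate directed cycles and compute their means (weight / length). Sample:
  cycle 0 → 0: weight = 6, length = 1, mean = 6/1 ≈ 6.000
  cycle 1 → 1: weight = 2, length = 1, mean = 2/1 ≈ 2.000
  cycle 0 → 1 → 0: weight = 13, length = 2, mean = 13/2 ≈ 6.500
  cycle 1 → 0 → 1: weight = 13, length = 2, mean = 13/2 ≈ 6.500
Minimum mean = 2.000, attained e.g. along the cycle 1 → 1 with weight 2 and length 1. So λ(A) = 2/1 = 2.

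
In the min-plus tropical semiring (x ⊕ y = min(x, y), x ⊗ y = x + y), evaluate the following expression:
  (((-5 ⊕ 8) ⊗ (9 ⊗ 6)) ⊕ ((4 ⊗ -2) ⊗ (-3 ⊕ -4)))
(((-5 ⊕ 8) ⊗ (9 ⊗ 6)) ⊕ ((4 ⊗ -2) ⊗ (-3 ⊕ -4))) = -2

Expand innermost to outermost. Recall ⊕ takes the minimum of its arguments and ⊗ takes their sum. Working out the expression (((-5 ⊕ 8) ⊗ (9 ⊗ 6)) ⊕ ((4 ⊗ -2) ⊗ (-3 ⊕ -4))) gives -2.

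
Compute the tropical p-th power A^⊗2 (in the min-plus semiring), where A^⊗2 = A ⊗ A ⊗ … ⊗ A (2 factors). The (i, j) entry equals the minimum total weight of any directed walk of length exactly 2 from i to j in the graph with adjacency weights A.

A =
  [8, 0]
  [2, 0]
A^⊗2 =
  [2, 0]
  [2, 0]

Each entry (A^⊗2)_ij equals the minimum over all length-2 walks i = v_0 → v_1 → … → v_2 = j of Σ_t A[v_t][v_{t+1}]. For example, for (i, j) = (0, 1) we minimise over 2 possible intermediate vertex sequences; the minimum is 0, attained along the walk 0 → 1 → 1.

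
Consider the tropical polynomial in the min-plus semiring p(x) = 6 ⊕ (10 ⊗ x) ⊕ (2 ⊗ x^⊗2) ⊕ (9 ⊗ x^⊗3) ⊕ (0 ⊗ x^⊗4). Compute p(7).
p(7) = 6

A tropical monomial a ⊗ x^⊗i evaluates to a + i · x. Evaluating each term at x = 7:
  Term 0 contributes 6 + 0 · 7 = 6
  Term 1 contributes 10 + 1 · 7 = 17
  Term 2 contributes 2 + 2 · 7 = 16
  Term 3 contributes 9 + 3 · 7 = 30
  Term 4 contributes 0 + 4 · 7 = 28
p(7) = ⊕ of these = min[6, 17, 16, 30, 28] = 6.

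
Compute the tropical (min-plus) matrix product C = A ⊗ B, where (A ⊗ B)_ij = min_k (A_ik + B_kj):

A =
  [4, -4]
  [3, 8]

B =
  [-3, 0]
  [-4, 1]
A ⊗ B =
  [-8, -3]
  [0, 3]

Apply the min-plus product entry-by-entry:
  C[0][0] = min over k of (A[0][0] + B[0][0] = 4 + -3 = 1, A[0][1] + B[1][0] = -4 + -4 = -8) = -8 (attained at k = 1)
  C[0][1] = min over k of (A[0][0] + B[0][1] = 4 + 0 = 4, A[0][1] + B[1][1] = -4 + 1 = -3) = -3 (attained at k = 1)
  C[1][0] = min over k of (A[1][0] + B[0][0] = 3 + -3 = 0, A[1][1] + B[1][0] = 8 + -4 = 4) = 0 (attained at k = 0)
  C[1][1] = min over k of (A[1][0] + B[0][1] = 3 + 0 = 3, A[1][1] + B[1][1] = 8 + 1 = 9) = 3 (attained at k = 0)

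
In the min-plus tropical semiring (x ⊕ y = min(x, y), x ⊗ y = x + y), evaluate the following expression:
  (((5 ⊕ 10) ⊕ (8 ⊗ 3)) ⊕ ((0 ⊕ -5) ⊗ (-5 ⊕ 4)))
(((5 ⊕ 10) ⊕ (8 ⊗ 3)) ⊕ ((0 ⊕ -5) ⊗ (-5 ⊕ 4))) = -10

Expand innermost to outermost. Recall ⊕ takes the minimum of its arguments and ⊗ takes their sum. Working out the expression (((5 ⊕ 10) ⊕ (8 ⊗ 3)) ⊕ ((0 ⊕ -5) ⊗ (-5 ⊕ 4))) gives -10.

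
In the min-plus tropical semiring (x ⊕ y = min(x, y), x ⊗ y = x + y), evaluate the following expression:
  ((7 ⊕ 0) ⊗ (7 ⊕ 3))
((7 ⊕ 0) ⊗ (7 ⊕ 3)) = 3

Expand innermost to outermost. Recall ⊕ takes the minimum of its arguments and ⊗ takes their sum. Working out the expression ((7 ⊕ 0) ⊗ (7 ⊕ 3)) gives 3.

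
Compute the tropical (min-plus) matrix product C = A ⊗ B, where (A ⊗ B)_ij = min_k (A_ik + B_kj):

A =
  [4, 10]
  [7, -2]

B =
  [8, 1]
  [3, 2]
A ⊗ B =
  [12, 5]
  [1, 0]

Apply the min-plus product entry-by-entry:
  C[0][0] = min over k of (A[0][0] + B[0][0] = 4 + 8 = 12, A[0][1] + B[1][0] = 10 + 3 = 13) = 12 (attained at k = 0)
  C[0][1] = min over k of (A[0][0] + B[0][1] = 4 + 1 = 5, A[0][1] + B[1][1] = 10 + 2 = 12) = 5 (attained at k = 0)
  C[1][0] = min over k of (A[1][0] + B[0][0] = 7 + 8 = 15, A[1][1] + B[1][0] = -2 + 3 = 1) = 1 (attained at k = 1)
  C[1][1] = min over k of (A[1][0] + B[0][1] = 7 + 1 = 8, A[1][1] + B[1][1] = -2 + 2 = 0) = 0 (attained at k = 1)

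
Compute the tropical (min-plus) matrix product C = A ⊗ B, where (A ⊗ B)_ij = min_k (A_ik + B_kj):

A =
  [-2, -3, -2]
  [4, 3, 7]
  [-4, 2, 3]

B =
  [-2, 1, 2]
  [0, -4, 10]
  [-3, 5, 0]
A ⊗ B =
  [-5, -7, -2]
  [2, -1, 6]
  [-6, -3, -2]

Apply the min-plus product entry-by-entry:
  C[0][0] = min over k of (A[0][0] + B[0][0] = -2 + -2 = -4, A[0][1] + B[1][0] = -3 + 0 = -3, A[0][2] + B[2][0] = -2 + -3 = -5) = -5 (attained at k = 2)
  C[0][1] = min over k of (A[0][0] + B[0][1] = -2 + 1 = -1, A[0][1] + B[1][1] = -3 + -4 = -7, A[0][2] + B[2][1] = -2 + 5 = 3) = -7 (attained at k = 1)
  C[0][2] = min over k of (A[0][0] + B[0][2] = -2 + 2 = 0, A[0][1] + B[1][2] = -3 + 10 = 7, A[0][2] + B[2][2] = -2 + 0 = -2) = -2 (attained at k = 2)
  C[1][0] = min over k of (A[1][0] + B[0][0] = 4 + -2 = 2, A[1][1] + B[1][0] = 3 + 0 = 3, A[1][2] + B[2][0] = 7 + -3 = 4) = 2 (attained at k = 0)
  C[1][1] = min over k of (A[1][0] + B[0][1] = 4 + 1 = 5, A[1][1] + B[1][1] = 3 + -4 = -1, A[1][2] + B[2][1] = 7 + 5 = 12) = -1 (attained at k = 1)
  C[1][2] = min over k of (A[1][0] + B[0][2] = 4 + 2 = 6, A[1][1] + B[1][2] = 3 + 10 = 13, A[1][2] + B[2][2] = 7 + 0 = 7) = 6 (attained at k = 0)
  C[2][0] = min over k of (A[2][0] + B[0][0] = -4 + -2 = -6, A[2][1] + B[1][0] = 2 + 0 = 2, A[2][2] + B[2][0] = 3 + -3 = 0) = -6 (attained at k = 0)
  C[2][1] = min over k of (A[2][0] + B[0][1] = -4 + 1 = -3, A[2][1] + B[1][1] = 2 + -4 = -2, A[2][2] + B[2][1] = 3 + 5 = 8) = -3 (attained at k = 0)
  C[2][2] = min over k of (A[2][0] + B[0][2] = -4 + 2 = -2, A[2][1] + B[1][2] = 2 + 10 = 12, A[2][2] + B[2][2] = 3 + 0 = 3) = -2 (attained at k = 0)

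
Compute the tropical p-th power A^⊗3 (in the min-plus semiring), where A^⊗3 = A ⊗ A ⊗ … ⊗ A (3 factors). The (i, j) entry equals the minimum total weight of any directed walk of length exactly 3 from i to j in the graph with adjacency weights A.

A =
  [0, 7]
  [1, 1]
A^⊗3 =
  [0, 7]
  [1, 3]

Each entry (A^⊗3)_ij equals the minimum over all length-3 walks i = v_0 → v_1 → … → v_3 = j of Σ_t A[v_t][v_{t+1}]. For example, for (i, j) = (0, 1) we minimise over 4 possible intermediate vertex sequences; the minimum is 7, attained along the walk 0 → 0 → 0 → 1.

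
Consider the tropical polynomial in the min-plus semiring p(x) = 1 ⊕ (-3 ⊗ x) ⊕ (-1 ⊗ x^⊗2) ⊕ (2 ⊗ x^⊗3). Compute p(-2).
p(-2) = -5

A tropical monomial a ⊗ x^⊗i evaluates to a + i · x. Evaluating each term at x = -2:
  Term 0 contributes 1 + 0 · -2 = 1
  Term 1 contributes -3 + 1 · -2 = -5
  Term 2 contributes -1 + 2 · -2 = -5
  Term 3 contributes 2 + 3 · -2 = -4
p(-2) = ⊕ of these = min[1, -5, -5, -4] = -5.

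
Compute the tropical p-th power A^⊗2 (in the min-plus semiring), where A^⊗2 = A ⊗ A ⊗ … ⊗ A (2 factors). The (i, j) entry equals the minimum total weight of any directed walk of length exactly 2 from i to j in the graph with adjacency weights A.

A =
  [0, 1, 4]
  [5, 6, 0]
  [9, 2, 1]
A^⊗2 =
  [0, 1, 1]
  [5, 2, 1]
  [7, 3, 2]

Each entry (A^⊗2)_ij equals the minimum over all length-2 walks i = v_0 → v_1 → … → v_2 = j of Σ_t A[v_t][v_{t+1}]. For example, for (i, j) = (0, 2) we minimise over 3 possible intermediate vertex sequences; the minimum is 1, attained along the walk 0 → 1 → 2.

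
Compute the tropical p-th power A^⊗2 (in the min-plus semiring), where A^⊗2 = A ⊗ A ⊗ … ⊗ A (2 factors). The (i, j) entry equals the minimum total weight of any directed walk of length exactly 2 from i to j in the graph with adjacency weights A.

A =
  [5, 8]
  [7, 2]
A^⊗2 =
  [10, 10]
  [9, 4]

Each entry (A^⊗2)_ij equals the minimum over all length-2 walks i = v_0 → v_1 → … → v_2 = j of Σ_t A[v_t][v_{t+1}]. For example, for (i, j) = (0, 1) we minimise over 2 possible intermediate vertex sequences; the minimum is 10, attained along the walk 0 → 1 → 1.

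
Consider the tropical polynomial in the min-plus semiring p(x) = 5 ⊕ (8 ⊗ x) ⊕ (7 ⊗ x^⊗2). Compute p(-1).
p(-1) = 5

A tropical monomial a ⊗ x^⊗i evaluates to a + i · x. Evaluating each term at x = -1:
  Term 0 contributes 5 + 0 · -1 = 5
  Term 1 contributes 8 + 1 · -1 = 7
  Term 2 contributes 7 + 2 · -1 = 5
p(-1) = ⊕ of these = min[5, 7, 5] = 5.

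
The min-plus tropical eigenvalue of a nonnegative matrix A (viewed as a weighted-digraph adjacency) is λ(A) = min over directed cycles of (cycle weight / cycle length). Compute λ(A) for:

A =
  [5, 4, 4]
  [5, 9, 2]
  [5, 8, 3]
λ(A) = 3

Enumerate directed cycles and compute their means (weight / length). Sample:
  cycle 0 → 0: weight = 5, length = 1, mean = 5/1 ≈ 5.000
  cycle 1 → 1: weight = 9, length = 1, mean = 9/1 ≈ 9.000
  cycle 2 → 2: weight = 3, length = 1, mean = 3/1 ≈ 3.000
  cycle 0 → 1 → 0: weight = 9, length = 2, mean = 9/2 ≈ 4.500
  cycle 0 → 2 → 0: weight = 9, length = 2, mean = 9/2 ≈ 4.500
  cycle 1 → 0 → 1: weight = 9, length = 2, mean = 9/2 ≈ 4.500
Minimum mean = 3.000, attained e.g. along the cycle 2 → 2 with weight 3 and length 1. So λ(A) = 3/1 = 3.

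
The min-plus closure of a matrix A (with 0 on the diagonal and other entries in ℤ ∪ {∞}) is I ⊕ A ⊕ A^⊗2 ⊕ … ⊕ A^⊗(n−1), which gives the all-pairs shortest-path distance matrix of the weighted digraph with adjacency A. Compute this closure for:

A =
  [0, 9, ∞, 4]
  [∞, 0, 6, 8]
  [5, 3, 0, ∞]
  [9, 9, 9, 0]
Closure =
  [0, 9, 13, 4]
  [11, 0, 6, 8]
  [5, 3, 0, 9]
  [9, 9, 9, 0]

This is the Floyd-Warshall all-pairs shortest-path computation. For each intermediate vertex k = 0, 1, …, 3, update dist[i][j] ← min(dist[i][j], dist[i][k] + dist[k][j]). The final matrix gives, for each (i, j), the minimum total weight of any directed path from i to j (possibly empty when i = j).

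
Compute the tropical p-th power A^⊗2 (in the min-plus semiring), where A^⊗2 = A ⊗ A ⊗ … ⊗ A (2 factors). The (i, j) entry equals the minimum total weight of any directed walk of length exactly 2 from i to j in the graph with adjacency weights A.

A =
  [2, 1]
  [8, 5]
A^⊗2 =
  [4, 3]
  [10, 9]

Each entry (A^⊗2)_ij equals the minimum over all length-2 walks i = v_0 → v_1 → … → v_2 = j of Σ_t A[v_t][v_{t+1}]. For example, for (i, j) = (0, 1) we minimise over 2 possible intermediate vertex sequences; the minimum is 3, attained along the walk 0 → 0 → 1.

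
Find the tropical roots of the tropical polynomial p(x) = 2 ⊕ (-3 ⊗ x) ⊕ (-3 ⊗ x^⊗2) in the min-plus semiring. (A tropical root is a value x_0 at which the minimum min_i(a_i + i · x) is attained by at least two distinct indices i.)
Roots: {0, 5}

Each tropical root is a break point of the lower envelope of the lines y = a_i + i · x (there are 3 lines, with slopes 0, 1, ..., 2). Only the lines that attain the minimum somewhere contribute to roots; other lines are dominated. Here the surviving (envelope) indices are i = 2, i = 1, i = 0.
Intersections between consecutive envelope lines give the roots: for adjacent envelope indices i < j the intersection is x = (a_i − a_j) / (j − i). Reading off the sorted break points: {0, 5}.
Verification: at each break x_0, at least two indices attain the minimum of min_i(a_i + i · x_0).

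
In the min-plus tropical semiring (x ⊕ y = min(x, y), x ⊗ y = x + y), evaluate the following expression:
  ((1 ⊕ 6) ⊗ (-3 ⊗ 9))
((1 ⊕ 6) ⊗ (-3 ⊗ 9)) = 7

Expand innermost to outermost. Recall ⊕ takes the minimum of its arguments and ⊗ takes their sum. Working out the expression ((1 ⊕ 6) ⊗ (-3 ⊗ 9)) gives 7.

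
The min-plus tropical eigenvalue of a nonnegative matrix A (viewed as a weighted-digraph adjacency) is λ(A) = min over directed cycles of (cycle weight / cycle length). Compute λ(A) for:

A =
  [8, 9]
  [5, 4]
λ(A) = 4

Enumerate directed cycles and compute their means (weight / length). Sample:
  cycle 0 → 0: weight = 8, length = 1, mean = 8/1 ≈ 8.000
  cycle 1 → 1: weight = 4, length = 1, mean = 4/1 ≈ 4.000
  cycle 0 → 1 → 0: weight = 14, length = 2, mean = 14/2 ≈ 7.000
  cycle 1 → 0 → 1: weight = 14, length = 2, mean = 14/2 ≈ 7.000
Minimum mean = 4.000, attained e.g. along the cycle 1 → 1 with weight 4 and length 1. So λ(A) = 4/1 = 4.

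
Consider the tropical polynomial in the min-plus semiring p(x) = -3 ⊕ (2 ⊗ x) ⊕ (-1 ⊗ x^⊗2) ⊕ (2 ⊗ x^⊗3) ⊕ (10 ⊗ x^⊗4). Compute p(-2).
p(-2) = -5

A tropical monomial a ⊗ x^⊗i evaluates to a + i · x. Evaluating each term at x = -2:
  Term 0 contributes -3 + 0 · -2 = -3
  Term 1 contributes 2 + 1 · -2 = 0
  Term 2 contributes -1 + 2 · -2 = -5
  Term 3 contributes 2 + 3 · -2 = -4
  Term 4 contributes 10 + 4 · -2 = 2
p(-2) = ⊕ of these = min[-3, 0, -5, -4, 2] = -5.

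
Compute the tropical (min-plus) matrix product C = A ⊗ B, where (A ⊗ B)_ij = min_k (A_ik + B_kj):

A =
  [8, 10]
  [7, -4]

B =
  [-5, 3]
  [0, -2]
A ⊗ B =
  [3, 8]
  [-4, -6]

Apply the min-plus product entry-by-entry:
  C[0][0] = min over k of (A[0][0] + B[0][0] = 8 + -5 = 3, A[0][1] + B[1][0] = 10 + 0 = 10) = 3 (attained at k = 0)
  C[0][1] = min over k of (A[0][0] + B[0][1] = 8 + 3 = 11, A[0][1] + B[1][1] = 10 + -2 = 8) = 8 (attained at k = 1)
  C[1][0] = min over k of (A[1][0] + B[0][0] = 7 + -5 = 2, A[1][1] + B[1][0] = -4 + 0 = -4) = -4 (attained at k = 1)
  C[1][1] = min over k of (A[1][0] + B[0][1] = 7 + 3 = 10, A[1][1] + B[1][1] = -4 + -2 = -6) = -6 (attained at k = 1)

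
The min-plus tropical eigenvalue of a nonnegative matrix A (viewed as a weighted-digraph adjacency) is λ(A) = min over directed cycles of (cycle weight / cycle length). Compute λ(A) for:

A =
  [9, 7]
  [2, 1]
λ(A) = 1

Enumerate directed cycles and compute their means (weight / length). Sample:
  cycle 0 → 0: weight = 9, length = 1, mean = 9/1 ≈ 9.000
  cycle 1 → 1: weight = 1, length = 1, mean = 1/1 ≈ 1.000
  cycle 0 → 1 → 0: weight = 9, length = 2, mean = 9/2 ≈ 4.500
  cycle 1 → 0 → 1: weight = 9, length = 2, mean = 9/2 ≈ 4.500
Minimum mean = 1.000, attained e.g. along the cycle 1 → 1 with weight 1 and length 1. So λ(A) = 1/1 = 1.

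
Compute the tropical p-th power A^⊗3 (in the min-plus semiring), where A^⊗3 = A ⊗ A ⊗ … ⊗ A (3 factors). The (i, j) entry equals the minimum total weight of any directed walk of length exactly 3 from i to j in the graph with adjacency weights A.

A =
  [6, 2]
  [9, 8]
A^⊗3 =
  [17, 13]
  [20, 17]

Each entry (A^⊗3)_ij equals the minimum over all length-3 walks i = v_0 → v_1 → … → v_3 = j of Σ_t A[v_t][v_{t+1}]. For example, for (i, j) = (0, 1) we minimise over 4 possible intermediate vertex sequences; the minimum is 13, attained along the walk 0 → 1 → 0 → 1.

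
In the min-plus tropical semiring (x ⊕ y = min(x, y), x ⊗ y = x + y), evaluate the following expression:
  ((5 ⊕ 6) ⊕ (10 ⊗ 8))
((5 ⊕ 6) ⊕ (10 ⊗ 8)) = 5

Expand innermost to outermost. Recall ⊕ takes the minimum of its arguments and ⊗ takes their sum. Working out the expression ((5 ⊕ 6) ⊕ (10 ⊗ 8)) gives 5.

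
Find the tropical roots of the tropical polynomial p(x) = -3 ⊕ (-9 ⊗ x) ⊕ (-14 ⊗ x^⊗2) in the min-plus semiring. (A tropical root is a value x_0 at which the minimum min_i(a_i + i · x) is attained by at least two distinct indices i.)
Roots: {5, 6}

Each tropical root is a break point of the lower envelope of the lines y = a_i + i · x (there are 3 lines, with slopes 0, 1, ..., 2). Only the lines that attain the minimum somewhere contribute to roots; other lines are dominated. Here the surviving (envelope) indices are i = 2, i = 1, i = 0.
Intersections between consecutive envelope lines give the roots: for adjacent envelope indices i < j the intersection is x = (a_i − a_j) / (j − i). Reading off the sorted break points: {5, 6}.
Verification: at each break x_0, at least two indices attain the minimum of min_i(a_i + i · x_0).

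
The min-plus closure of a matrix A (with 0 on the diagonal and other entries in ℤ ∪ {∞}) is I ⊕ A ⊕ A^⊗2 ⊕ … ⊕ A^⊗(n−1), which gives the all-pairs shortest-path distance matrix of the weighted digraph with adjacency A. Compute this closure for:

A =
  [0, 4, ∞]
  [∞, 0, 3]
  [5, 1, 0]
Closure =
  [0, 4, 7]
  [8, 0, 3]
  [5, 1, 0]

This is the Floyd-Warshall all-pairs shortest-path computation. For each intermediate vertex k = 0, 1, …, 2, update dist[i][j] ← min(dist[i][j], dist[i][k] + dist[k][j]). The final matrix gives, for each (i, j), the minimum total weight of any directed path from i to j (possibly empty when i = j).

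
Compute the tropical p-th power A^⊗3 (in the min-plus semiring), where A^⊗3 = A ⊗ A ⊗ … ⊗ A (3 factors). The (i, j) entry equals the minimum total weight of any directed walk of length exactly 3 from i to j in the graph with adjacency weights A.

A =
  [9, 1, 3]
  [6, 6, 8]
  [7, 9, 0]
A^⊗3 =
  [10, 8, 3]
  [13, 13, 8]
  [7, 8, 0]

Each entry (A^⊗3)_ij equals the minimum over all length-3 walks i = v_0 → v_1 → … → v_3 = j of Σ_t A[v_t][v_{t+1}]. For example, for (i, j) = (0, 2) we minimise over 9 possible intermediate vertex sequences; the minimum is 3, attained along the walk 0 → 2 → 2 → 2.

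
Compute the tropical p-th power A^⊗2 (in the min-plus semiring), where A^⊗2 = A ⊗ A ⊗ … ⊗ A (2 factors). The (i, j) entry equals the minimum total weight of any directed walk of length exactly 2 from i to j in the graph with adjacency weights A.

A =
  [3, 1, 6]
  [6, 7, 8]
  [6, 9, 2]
A^⊗2 =
  [6, 4, 8]
  [9, 7, 10]
  [8, 7, 4]

Each entry (A^⊗2)_ij equals the minimum over all length-2 walks i = v_0 → v_1 → … → v_2 = j of Σ_t A[v_t][v_{t+1}]. For example, for (i, j) = (0, 2) we minimise over 3 possible intermediate vertex sequences; the minimum is 8, attained along the walk 0 → 2 → 2.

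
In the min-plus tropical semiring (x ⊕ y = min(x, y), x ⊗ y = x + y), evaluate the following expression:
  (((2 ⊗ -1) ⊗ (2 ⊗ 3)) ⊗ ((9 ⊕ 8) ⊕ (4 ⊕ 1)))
(((2 ⊗ -1) ⊗ (2 ⊗ 3)) ⊗ ((9 ⊕ 8) ⊕ (4 ⊕ 1))) = 7

Expand innermost to outermost. Recall ⊕ takes the minimum of its arguments and ⊗ takes their sum. Working out the expression (((2 ⊗ -1) ⊗ (2 ⊗ 3)) ⊗ ((9 ⊕ 8) ⊕ (4 ⊕ 1))) gives 7.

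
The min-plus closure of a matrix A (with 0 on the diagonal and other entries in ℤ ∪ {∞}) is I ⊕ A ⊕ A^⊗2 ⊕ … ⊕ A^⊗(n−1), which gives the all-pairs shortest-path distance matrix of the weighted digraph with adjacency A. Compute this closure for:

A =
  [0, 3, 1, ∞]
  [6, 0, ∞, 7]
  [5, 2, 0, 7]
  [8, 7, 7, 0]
Closure =
  [0, 3, 1, 8]
  [6, 0, 7, 7]
  [5, 2, 0, 7]
  [8, 7, 7, 0]

This is the Floyd-Warshall all-pairs shortest-path computation. For each intermediate vertex k = 0, 1, …, 3, update dist[i][j] ← min(dist[i][j], dist[i][k] + dist[k][j]). The final matrix gives, for each (i, j), the minimum total weight of any directed path from i to j (possibly empty when i = j).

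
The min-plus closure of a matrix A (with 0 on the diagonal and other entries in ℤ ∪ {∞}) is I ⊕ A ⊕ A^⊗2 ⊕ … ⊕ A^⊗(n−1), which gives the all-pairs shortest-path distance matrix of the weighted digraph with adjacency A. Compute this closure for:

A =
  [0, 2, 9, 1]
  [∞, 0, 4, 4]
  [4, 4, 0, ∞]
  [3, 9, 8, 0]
Closure =
  [0, 2, 6, 1]
  [7, 0, 4, 4]
  [4, 4, 0, 5]
  [3, 5, 8, 0]

This is the Floyd-Warshall all-pairs shortest-path computation. For each intermediate vertex k = 0, 1, …, 3, update dist[i][j] ← min(dist[i][j], dist[i][k] + dist[k][j]). The final matrix gives, for each (i, j), the minimum total weight of any directed path from i to j (possibly empty when i = j).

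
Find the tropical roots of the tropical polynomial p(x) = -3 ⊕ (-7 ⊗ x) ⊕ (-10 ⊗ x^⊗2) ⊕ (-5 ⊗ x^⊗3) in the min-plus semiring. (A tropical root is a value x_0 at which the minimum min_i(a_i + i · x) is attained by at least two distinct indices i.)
Roots: {-5, 3, 4}

Each tropical root is a break point of the lower envelope of the lines y = a_i + i · x (there are 4 lines, with slopes 0, 1, ..., 3). Only the lines that attain the minimum somewhere contribute to roots; other lines are dominated. Here the surviving (envelope) indices are i = 3, i = 2, i = 1, i = 0.
Intersections between consecutive envelope lines give the roots: for adjacent envelope indices i < j the intersection is x = (a_i − a_j) / (j − i). Reading off the sorted break points: {-5, 3, 4}.
Verification: at each break x_0, at least two indices attain the minimum of min_i(a_i + i · x_0).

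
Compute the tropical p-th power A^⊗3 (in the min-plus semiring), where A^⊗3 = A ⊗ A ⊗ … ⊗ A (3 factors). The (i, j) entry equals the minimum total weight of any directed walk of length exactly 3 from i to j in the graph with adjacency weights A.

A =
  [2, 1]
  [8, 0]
A^⊗3 =
  [6, 1]
  [8, 0]

Each entry (A^⊗3)_ij equals the minimum over all length-3 walks i = v_0 → v_1 → … → v_3 = j of Σ_t A[v_t][v_{t+1}]. For example, for (i, j) = (0, 1) we minimise over 4 possible intermediate vertex sequences; the minimum is 1, attained along the walk 0 → 1 → 1 → 1.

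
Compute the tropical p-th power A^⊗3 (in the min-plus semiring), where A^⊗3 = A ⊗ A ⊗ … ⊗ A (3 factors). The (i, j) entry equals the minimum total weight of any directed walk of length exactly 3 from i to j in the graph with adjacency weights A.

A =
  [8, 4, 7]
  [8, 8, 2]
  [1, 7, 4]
A^⊗3 =
  [7, 12, 10]
  [7, 7, 10]
  [9, 9, 7]

Each entry (A^⊗3)_ij equals the minimum over all length-3 walks i = v_0 → v_1 → … → v_3 = j of Σ_t A[v_t][v_{t+1}]. For example, for (i, j) = (0, 2) we minimise over 9 possible intermediate vertex sequences; the minimum is 10, attained along the walk 0 → 1 → 2 → 2.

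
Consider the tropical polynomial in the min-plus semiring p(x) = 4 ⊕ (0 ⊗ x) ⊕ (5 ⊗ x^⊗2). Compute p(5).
p(5) = 4

A tropical monomial a ⊗ x^⊗i evaluates to a + i · x. Evaluating each term at x = 5:
  Term 0 contributes 4 + 0 · 5 = 4
  Term 1 contributes 0 + 1 · 5 = 5
  Term 2 contributes 5 + 2 · 5 = 15
p(5) = ⊕ of these = min[4, 5, 15] = 4.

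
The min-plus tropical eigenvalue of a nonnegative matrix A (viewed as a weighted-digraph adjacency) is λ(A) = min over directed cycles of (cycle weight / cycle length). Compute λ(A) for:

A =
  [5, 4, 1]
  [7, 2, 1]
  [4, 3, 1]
λ(A) = 1

Enumerate directed cycles and compute their means (weight / length). Sample:
  cycle 0 → 0: weight = 5, length = 1, mean = 5/1 ≈ 5.000
  cycle 1 → 1: weight = 2, length = 1, mean = 2/1 ≈ 2.000
  cycle 2 → 2: weight = 1, length = 1, mean = 1/1 ≈ 1.000
  cycle 0 → 1 → 0: weight = 11, length = 2, mean = 11/2 ≈ 5.500
  cycle 0 → 2 → 0: weight = 5, length = 2, mean = 5/2 ≈ 2.500
  cycle 1 → 0 → 1: weight = 11, length = 2, mean = 11/2 ≈ 5.500
Minimum mean = 1.000, attained e.g. along the cycle 2 → 2 with weight 1 and length 1. So λ(A) = 1/1 = 1.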